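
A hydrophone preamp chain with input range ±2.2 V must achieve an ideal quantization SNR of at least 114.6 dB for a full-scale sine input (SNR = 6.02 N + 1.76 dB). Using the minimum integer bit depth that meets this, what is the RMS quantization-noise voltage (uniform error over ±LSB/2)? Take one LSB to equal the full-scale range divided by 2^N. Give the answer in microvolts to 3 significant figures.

Span: 2.2 V − (-2.2 V) = 4.4 V.
Solving 6.02 N ≥ 114.6 − 1.76: N ≥ 18.744. Round up → N = 19.
Step size = 4.4/524288 V = 8.3923 µV.
RMS noise = LSB/√12 = 2.42 µV.

2.42 µV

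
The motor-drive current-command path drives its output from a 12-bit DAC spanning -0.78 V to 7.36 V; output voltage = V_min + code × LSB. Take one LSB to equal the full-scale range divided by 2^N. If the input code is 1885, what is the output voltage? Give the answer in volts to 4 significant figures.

The full-scale span is 7.36 − (-0.78) = 8.14 V. LSB = 8.14 V / 2^12.
V_out = V_min + code × LSB = -0.78 V + 1885 × 8.14 V / 4096
      = -0.78 V + 3.74607 V = 2.96607 V.

2.966 V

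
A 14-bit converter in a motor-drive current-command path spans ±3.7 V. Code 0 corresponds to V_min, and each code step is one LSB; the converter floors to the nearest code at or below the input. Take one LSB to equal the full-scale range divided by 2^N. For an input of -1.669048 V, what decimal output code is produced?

4496

Full-scale range = 3.7 V − (-3.7 V) = 7.4 V. LSB = 7.4 V / 2^14 ≈ 451.7 µV.
code = ⌊(V_in − V_min)/LSB⌋ = ⌊(V_in − V_min) × 2^14 / range⌋
     = ⌊(-1.669048 − (-3.7)) × 16384 / 7.4⌋ = ⌊2.030952 × 16384/7.4⌋
     = ⌊4496.638⌋ = 4496.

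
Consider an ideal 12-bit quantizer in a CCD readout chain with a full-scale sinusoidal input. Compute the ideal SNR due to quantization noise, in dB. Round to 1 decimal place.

Ideal quantization SNR: 6.02 × 12 + 1.76 dB = 74.0 dB.

74.0 dB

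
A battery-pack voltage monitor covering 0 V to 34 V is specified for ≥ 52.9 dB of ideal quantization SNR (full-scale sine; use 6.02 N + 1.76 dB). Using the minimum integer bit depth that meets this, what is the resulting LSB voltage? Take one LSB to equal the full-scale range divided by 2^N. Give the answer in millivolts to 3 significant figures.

66.4 mV

V_FS = 34 V.
N ≥ (52.9 − 1.76)/6.02 = 8.495 → N_min = 9.
One LSB is 34 V / 512 = 66.4 mV.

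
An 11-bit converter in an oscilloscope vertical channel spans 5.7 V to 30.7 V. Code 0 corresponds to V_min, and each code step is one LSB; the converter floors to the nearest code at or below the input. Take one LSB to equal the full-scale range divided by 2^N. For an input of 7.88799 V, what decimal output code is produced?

Range = 30.7 − (5.7) = 25 V. LSB = 25 V / 2^11 ≈ 12.21 mV.
(V_in − V_min) × 2^11/range = (7.88799 − (5.7)) × 2048/25 = 179.240.
Floor → code = 179.

179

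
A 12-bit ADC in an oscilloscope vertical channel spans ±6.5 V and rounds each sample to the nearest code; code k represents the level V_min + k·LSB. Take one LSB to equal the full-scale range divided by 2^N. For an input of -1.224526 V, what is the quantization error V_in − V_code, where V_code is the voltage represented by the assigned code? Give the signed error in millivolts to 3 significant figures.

+0.572 mV

Full-scale range = 6.5 V − (-6.5 V) = 13 V. LSB = 13 V / 2^12 ≈ 3.174 mV.
(V_in − V_min)/LSB = (-1.224526 − (-6.5)) × 4096/13 = 1662.1801 → nearest code k = 1662.
V_code = -6.5 + (1662/4096) × 13 = -1.225097656 V.
Error = V_in − V_code = -1.224526 − (-1.225097656) = +0.572 mV.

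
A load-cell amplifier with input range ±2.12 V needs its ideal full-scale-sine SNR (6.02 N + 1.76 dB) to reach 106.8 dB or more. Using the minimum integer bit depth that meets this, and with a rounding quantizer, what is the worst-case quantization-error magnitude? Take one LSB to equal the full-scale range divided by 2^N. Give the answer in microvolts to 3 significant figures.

8.09 µV

Full-scale range = 2.12 V − (-2.12 V) = 4.24 V.
6.02 N + 1.76 ≥ 106.8 gives N ≥ 17.449, so the minimum integer is 18.
LSB = 4.24 V ÷ 2^18 = 4.24/262144 V = 16.174 µV.
|e|_max = LSB/2 = 8.09 µV.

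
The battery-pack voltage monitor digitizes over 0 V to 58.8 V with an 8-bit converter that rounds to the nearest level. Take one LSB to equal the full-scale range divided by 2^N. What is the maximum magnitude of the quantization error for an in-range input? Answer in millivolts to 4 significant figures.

114.8 mV

V_FS = 58.8 V.
Step size = 58.8/256 V = 229.688 mV.
A rounding quantizer has |error| ≤ LSB/2 = 114.8 mV.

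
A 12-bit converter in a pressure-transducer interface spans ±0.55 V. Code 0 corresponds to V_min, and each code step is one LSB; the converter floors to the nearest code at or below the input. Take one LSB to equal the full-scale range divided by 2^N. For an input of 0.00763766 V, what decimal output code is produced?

2076

Span: 0.55 V − (-0.55 V) = 1.1 V. LSB = 1.1 V / 2^12 ≈ 268.6 µV.
code = ⌊(V_in − V_min)/LSB⌋ = ⌊(V_in − V_min) × 2^12 / range⌋
     = ⌊(0.00763766 − (-0.55)) × 4096 / 1.1⌋ = ⌊0.55763766 × 4096/1.1⌋
     = ⌊2076.440⌋ = 2076.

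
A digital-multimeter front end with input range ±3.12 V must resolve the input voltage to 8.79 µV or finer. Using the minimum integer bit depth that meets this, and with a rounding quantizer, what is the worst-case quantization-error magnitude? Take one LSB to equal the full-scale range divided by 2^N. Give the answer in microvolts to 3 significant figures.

Full-scale range = 3.12 V − (-3.12 V) = 6.24 V.
Need 2^N ≥ 6.24 V / 8.79 µV = 709900 → N_min = 20.
LSB = 6.24 V ÷ 2^20 = 6.24/1048576 V = 5.9509 µV.
Max error for round-to-nearest is LSB/2 = 2.98 µV.

2.98 µV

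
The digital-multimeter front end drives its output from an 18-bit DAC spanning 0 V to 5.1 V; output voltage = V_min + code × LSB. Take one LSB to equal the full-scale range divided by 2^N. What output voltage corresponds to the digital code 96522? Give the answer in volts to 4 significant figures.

1.878 V

Span = 5.1 V. LSB = 5.1 V / 2^18.
V_out = V_min + code × LSB = 0 V + 96522 × 5.1 V / 262144
      = 0 + 1.87783 = 1.87783 V.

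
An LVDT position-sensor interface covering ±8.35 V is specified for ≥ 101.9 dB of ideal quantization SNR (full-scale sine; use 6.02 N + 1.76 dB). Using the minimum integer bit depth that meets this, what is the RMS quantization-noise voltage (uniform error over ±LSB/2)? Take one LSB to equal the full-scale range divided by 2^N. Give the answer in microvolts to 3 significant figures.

36.8 µV

Range = 8.35 − (-8.35) = 16.7 V.
6.02 N + 1.76 ≥ 101.9 gives N ≥ 16.635, so the minimum integer is 17.
LSB = 16.7 V / 2^17 = 127.41 µV.
RMS noise = LSB/√12 = 36.8 µV.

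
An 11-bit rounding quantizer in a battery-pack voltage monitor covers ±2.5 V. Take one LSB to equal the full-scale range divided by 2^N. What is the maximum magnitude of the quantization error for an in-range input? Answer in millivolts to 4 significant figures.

Range = 2.5 − (-2.5) = 5 V.
Step size = 5/2048 V = 2.44141 mV.
|e|_max = LSB/2 = 1.221 mV.

1.221 mV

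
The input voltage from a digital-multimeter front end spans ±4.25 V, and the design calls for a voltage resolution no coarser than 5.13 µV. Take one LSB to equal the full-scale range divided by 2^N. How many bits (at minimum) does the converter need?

21 bits

The full-scale span is 4.25 − (-4.25) = 8.5 V.
Need 2^N ≥ 8.5 V / 5.13 µV = 1.657e6 → N_min = 21.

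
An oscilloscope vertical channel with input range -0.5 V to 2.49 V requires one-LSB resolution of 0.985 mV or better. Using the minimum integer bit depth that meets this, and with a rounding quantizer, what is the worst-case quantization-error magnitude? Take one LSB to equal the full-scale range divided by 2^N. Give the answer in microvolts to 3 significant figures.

Span: 2.49 V − (-0.5 V) = 2.99 V.
2.99 V / 0.985 mV = 3036. Since 2^11 = 2048 and 2^12 = 4096, N = 12.
Step size = 2.99/4096 V = 0.72998 mV.
|e|_max = LSB/2 = 365 µV.

365 µV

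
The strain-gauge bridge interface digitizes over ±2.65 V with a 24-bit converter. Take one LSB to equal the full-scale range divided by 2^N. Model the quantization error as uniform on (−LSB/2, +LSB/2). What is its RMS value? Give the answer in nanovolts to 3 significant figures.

Range = 2.65 − (-2.65) = 5.3 V.
One LSB is 5.3 V / 16777216 = 315.90 nV.
σ_q = LSB/√12 = 315.90 nV/3.4641 = 91.2 nV.

91.2 nV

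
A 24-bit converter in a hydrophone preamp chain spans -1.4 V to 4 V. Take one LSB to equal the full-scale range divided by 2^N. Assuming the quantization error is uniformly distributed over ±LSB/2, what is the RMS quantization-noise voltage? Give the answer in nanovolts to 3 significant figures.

92.9 nV

Range = 4 − (-1.4) = 5.4 V.
LSB = 5.4 V ÷ 2^24 = 5.4/16777216 V = 321.87 nV.
RMS of a uniform error over width LSB is LSB/√12 = 92.9 nV.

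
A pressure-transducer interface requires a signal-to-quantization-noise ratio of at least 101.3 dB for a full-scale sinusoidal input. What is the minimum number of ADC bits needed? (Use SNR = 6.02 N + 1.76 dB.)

17 bits

N ≥ (101.3 − 1.76)/6.02 = 16.535 → N_min = 17.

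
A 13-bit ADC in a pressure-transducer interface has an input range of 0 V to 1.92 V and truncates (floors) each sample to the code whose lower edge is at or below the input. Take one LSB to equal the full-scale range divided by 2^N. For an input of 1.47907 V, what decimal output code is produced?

Full-scale range = 1.92 V. LSB = 1.92 V / 2^13 ≈ 234.4 µV.
V_in − V_min = 1.47907 − (0) = 1.47907 V.
Divide by LSB: 1.47907 × 8192/1.92 = 6310.6987.
Truncating gives code 6310.

6310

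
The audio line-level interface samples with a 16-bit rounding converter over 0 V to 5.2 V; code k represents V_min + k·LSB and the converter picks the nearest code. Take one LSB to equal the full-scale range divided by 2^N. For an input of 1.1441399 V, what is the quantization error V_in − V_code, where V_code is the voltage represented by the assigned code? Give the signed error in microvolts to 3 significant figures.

V_FS = 5.2 V. LSB = 5.2 V / 2^16 ≈ 79.35 µV.
(1.1441399 − (0)) / LSB = 1.1441399 × 65536/5.2 = 14419.6832. Nearest integer: k = 14420.
Reconstructed level: 0 + 14420 × 5.2/65536 V = 1.1441650391 V.
Error = V_in − V_code = 1.1441399 − (1.1441650391) = −25.1 µV.

−25.1 µV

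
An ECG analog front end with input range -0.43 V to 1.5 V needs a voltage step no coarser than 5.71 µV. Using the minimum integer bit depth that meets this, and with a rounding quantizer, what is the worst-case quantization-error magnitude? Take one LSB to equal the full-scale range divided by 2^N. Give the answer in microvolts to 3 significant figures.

1.84 µV

The full-scale span is 1.5 − (-0.43) = 1.93 V.
1.93 V / 5.71 µV = 338000. Since 2^18 = 262144 and 2^19 = 524288, N = 19.
LSB = 1.93 V / 2^19 = 3.6812 µV.
Max error for round-to-nearest is LSB/2 = 1.84 µV.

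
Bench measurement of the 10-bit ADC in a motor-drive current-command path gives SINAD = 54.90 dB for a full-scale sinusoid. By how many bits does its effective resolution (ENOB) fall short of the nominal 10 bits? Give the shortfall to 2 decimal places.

ENOB = (SINAD − 1.76)/6.02 = (54.90 − 1.76)/6.02 = 8.8272 bits.
Lost resolution: 10 − 8.8272 = 1.1728 bits.

1.17 bits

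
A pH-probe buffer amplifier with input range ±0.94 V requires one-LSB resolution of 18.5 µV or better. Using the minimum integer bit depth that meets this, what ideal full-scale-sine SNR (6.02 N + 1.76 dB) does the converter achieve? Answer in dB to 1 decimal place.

Span: 0.94 V − (-0.94 V) = 1.88 V.
Required number of levels: 1.88/18.5 µV = 101620; smallest N with 2^N ≥ that is 17.
Ideal SNR at N = 17: 6.02·17 + 1.76 = 104.1 dB.

104.1 dB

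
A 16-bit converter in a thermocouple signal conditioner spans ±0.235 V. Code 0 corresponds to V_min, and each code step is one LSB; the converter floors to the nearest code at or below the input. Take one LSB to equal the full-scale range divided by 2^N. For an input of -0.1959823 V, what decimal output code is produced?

5440

Range = 0.235 − (-0.235) = 0.47 V. LSB = 0.47 V / 2^16 ≈ 7.172 µV.
code = ⌊(V_in − V_min)/LSB⌋ = ⌊(V_in − V_min) × 2^16 / range⌋
     = ⌊(-0.1959823 − (-0.235)) × 65536 / 0.47⌋ = ⌊0.0390177 × 65536/0.47⌋
     = ⌊5440.562⌋ = 5440.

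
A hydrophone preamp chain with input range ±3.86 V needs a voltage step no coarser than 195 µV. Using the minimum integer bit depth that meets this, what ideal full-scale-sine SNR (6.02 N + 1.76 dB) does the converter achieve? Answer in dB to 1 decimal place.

98.1 dB

Full-scale range = 3.86 V − (-3.86 V) = 7.72 V.
7.72 V / 195 µV = 39590. Since 2^15 = 32768 and 2^16 = 65536, N = 16.
SNR = 6.02 × 16 + 1.76 = 98.08 dB.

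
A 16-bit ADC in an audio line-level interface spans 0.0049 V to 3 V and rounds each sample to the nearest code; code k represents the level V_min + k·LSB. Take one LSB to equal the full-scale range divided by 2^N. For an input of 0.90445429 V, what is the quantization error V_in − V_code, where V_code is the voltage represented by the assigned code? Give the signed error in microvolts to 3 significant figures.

+9.71 µV

The full-scale span is 3 − (0.0049) = 2.9951 V. LSB = 2.9951 V / 2^16 ≈ 45.70 µV.
(0.90445429 − (0.0049)) / LSB = 0.89955429 × 65536/2.9951 = 19683.2126. Nearest integer: k = 19683.
V_code = V_min + k × range/2^16 = 0.0049 + 19683 × 2.9951/65536 = 0.90444457550 V.
V_in − V_code = 0.90445429 − (0.90444457550) = +9.71 µV.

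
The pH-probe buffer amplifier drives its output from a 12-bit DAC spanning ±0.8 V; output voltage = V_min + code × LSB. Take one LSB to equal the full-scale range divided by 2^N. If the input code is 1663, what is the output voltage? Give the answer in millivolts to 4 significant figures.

-150.4 mV

Span: 0.8 V − (-0.8 V) = 1.6 V. LSB = 1.6 V / 2^12.
V_out = -0.8 + 1663 × (1.6/4096) V
      = -0.8 + 0.649609 = -0.150391 V.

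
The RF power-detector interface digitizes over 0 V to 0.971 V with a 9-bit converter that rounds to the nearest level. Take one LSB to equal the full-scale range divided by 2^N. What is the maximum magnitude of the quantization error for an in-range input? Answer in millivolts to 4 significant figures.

0.9482 mV

V_FS = 0.971 V.
One LSB is 0.971 V / 512 = 1.89648 mV.
A rounding quantizer has |error| ≤ LSB/2 = 0.9482 mV.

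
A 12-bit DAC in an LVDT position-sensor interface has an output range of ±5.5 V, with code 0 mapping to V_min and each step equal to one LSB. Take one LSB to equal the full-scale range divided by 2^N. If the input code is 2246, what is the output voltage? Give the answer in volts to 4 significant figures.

Span: 5.5 V − (-5.5 V) = 11 V. LSB = 11 V / 2^12.
V_out = V_min + code × LSB = -5.5 V + 2246 × 11 V / 4096
      = -5.5 + 6.03174 = 0.531738 V.

0.5317 V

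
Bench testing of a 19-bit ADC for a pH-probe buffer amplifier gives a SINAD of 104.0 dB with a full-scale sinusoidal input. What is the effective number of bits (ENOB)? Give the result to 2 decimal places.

16.98 bits

Inverting SNR = 6.02 N + 1.76: N_eff = (104.0 − 1.76)/6.02 = 16.9834.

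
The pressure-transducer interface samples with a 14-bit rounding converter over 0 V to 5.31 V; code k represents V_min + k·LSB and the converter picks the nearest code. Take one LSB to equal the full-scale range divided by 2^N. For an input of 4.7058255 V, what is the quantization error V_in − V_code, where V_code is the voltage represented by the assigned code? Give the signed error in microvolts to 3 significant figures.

−58.3 µV

Range is 5.31 V. LSB = 5.31 V / 2^14 ≈ 324.1 µV.
(V_in − V_min)/LSB = (4.7058255 − (0)) × 16384/5.31 = 14519.8201 → nearest code k = 14520.
V_code = 0 + (14520/16384) × 5.31 = 4.7058837891 V.
V_in − V_code = 4.7058255 − (4.7058837891) = −58.3 µV.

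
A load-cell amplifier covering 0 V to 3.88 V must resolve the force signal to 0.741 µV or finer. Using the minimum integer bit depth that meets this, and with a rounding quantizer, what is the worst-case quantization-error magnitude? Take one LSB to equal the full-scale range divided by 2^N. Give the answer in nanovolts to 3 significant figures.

231 nV

Span = 3.88 V.
Required number of levels: 3.88/0.741 µV = 5.2362e6; smallest N with 2^N ≥ that is 23.
One LSB is 3.88 V / 8388608 = 462.53 nV.
Max error for round-to-nearest is LSB/2 = 231 nV.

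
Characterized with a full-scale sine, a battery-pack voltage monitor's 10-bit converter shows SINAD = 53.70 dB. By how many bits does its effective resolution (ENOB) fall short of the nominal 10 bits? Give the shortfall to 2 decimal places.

ENOB = (SINAD − 1.76)/6.02 = (53.70 − 1.76)/6.02 = 8.6279 bits.
10 − 8.6279 = 1.37 bits below nominal.

1.37 bits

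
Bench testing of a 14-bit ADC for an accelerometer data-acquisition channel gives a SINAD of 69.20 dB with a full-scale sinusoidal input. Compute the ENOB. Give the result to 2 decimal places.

ENOB = (69.20 − 1.76)/6.02 = 11.2027 bits.

11.20 bits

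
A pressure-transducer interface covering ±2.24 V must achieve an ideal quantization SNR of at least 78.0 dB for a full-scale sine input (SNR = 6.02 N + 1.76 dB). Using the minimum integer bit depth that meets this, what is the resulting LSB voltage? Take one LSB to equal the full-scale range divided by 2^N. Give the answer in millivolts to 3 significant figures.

0.547 mV

Full-scale range = 2.24 V − (-2.24 V) = 4.48 V.
Required N = ⌈(78.0 − 1.76)/6.02⌉ = ⌈12.664⌉ = 13.
Step size = 4.48/8192 V = 0.547 mV.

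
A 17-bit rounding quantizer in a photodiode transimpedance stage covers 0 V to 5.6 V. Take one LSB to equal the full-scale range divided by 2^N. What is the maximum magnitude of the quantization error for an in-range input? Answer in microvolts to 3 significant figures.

21.4 µV

Span = 5.6 V.
LSB = 5.6 V ÷ 2^17 = 5.6/131072 V = 42.725 µV.
A rounding quantizer has |error| ≤ LSB/2 = 21.4 µV.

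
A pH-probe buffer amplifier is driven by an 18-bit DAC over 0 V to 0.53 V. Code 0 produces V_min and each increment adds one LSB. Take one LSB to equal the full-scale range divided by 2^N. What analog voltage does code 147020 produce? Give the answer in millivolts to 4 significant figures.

Full-scale range = 0.53 V. LSB = 0.53 V / 2^18.
V_out = V_min + code × LSB = 0 V + 147020 × 0.53 V / 262144
      = 0 + 0.297243 = 0.297243 V.

297.2 mV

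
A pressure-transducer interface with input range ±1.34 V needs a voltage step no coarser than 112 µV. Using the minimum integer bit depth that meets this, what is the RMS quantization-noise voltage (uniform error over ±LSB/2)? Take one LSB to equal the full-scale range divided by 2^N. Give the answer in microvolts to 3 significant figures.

23.6 µV

Span: 1.34 V − (-1.34 V) = 2.68 V.
2.68 V / 112 µV = 23930. Since 2^14 = 16384 and 2^15 = 32768, N = 15.
LSB = 2.68 V ÷ 2^15 = 2.68/32768 V = 81.787 µV.
V_rms = LSB/√12 = 23.6 µV.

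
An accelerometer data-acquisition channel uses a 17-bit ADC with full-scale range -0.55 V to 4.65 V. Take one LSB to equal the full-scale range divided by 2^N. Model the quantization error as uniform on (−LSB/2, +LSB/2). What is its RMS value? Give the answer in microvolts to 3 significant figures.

Full-scale range = 4.65 V − (-0.55 V) = 5.2 V.
Step size = 5.2/131072 V = 39.673 µV.
V_rms = LSB/√12 = 39.673 µV / √12 = 11.5 µV.

11.5 µV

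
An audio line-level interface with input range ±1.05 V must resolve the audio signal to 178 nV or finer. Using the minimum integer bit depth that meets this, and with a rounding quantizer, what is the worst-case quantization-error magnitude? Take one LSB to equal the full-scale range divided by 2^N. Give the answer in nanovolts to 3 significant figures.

Span: 1.05 V − (-1.05 V) = 2.1 V.
Levels needed ≥ 2.1/178 nV = 1.180e7. 2^24 = 16777216 suffices, so N_min = 24.
LSB = 2.1 V ÷ 2^24 = 2.1/16777216 V = 125.17 nV.
|e|_max = LSB/2 = 62.6 nV.

62.6 nV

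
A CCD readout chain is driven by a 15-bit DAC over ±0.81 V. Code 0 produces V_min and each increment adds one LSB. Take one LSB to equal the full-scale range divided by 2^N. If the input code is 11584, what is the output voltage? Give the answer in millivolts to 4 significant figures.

-237.3 mV

Full-scale range = 0.81 V − (-0.81 V) = 1.62 V. LSB = 1.62 V / 2^15.
Output = V_min + (11584/32768) × range = -0.81 + 0.353516 × 1.62 V
      = -0.81 + 0.572695 = -0.237305 V.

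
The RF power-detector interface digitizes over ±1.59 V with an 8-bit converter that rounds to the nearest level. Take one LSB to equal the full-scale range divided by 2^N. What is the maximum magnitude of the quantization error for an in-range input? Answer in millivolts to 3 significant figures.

6.21 mV

Span: 1.59 V − (-1.59 V) = 3.18 V.
LSB = 3.18 V / 2^8 = 12.422 mV.
Worst-case error for round-to-nearest is half an LSB: 6.21 mV.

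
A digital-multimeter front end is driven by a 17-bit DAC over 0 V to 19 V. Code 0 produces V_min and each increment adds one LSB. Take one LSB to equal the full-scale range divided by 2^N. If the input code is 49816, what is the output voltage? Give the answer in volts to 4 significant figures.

7.221 V

Range is 19 V. LSB = 19 V / 2^17.
Output = V_min + (49816/131072) × range = 0 + 0.380066 × 19 V
      = 0 + 7.22125 = 7.22125 V.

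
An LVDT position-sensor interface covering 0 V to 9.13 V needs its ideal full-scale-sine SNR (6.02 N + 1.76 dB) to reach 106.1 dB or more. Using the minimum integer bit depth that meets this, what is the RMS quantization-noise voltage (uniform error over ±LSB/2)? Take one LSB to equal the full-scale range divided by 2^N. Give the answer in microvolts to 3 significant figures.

10.1 µV

V_FS = 9.13 V.
6.02 N + 1.76 ≥ 106.1 gives N ≥ 17.332, so the minimum integer is 18.
LSB = 9.13 V / 2^18 = 34.828 µV.
RMS noise = LSB/√12 = 10.1 µV.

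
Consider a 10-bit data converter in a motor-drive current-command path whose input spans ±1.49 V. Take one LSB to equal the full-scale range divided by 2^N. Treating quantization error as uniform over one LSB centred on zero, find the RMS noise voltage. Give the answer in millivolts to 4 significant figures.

Full-scale range = 1.49 V − (-1.49 V) = 2.98 V.
LSB = 2.98 V / 2^10 = 2.91016 mV.
RMS of a uniform error over width LSB is LSB/√12 = 0.8401 mV.

0.8401 mV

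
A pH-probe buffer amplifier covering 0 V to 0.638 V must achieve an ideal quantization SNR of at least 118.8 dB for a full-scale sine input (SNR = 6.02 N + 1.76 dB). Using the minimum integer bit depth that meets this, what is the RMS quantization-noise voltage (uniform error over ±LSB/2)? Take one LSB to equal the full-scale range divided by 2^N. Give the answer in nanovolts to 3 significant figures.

Full-scale range = 0.638 V.
Required N = ⌈(118.8 − 1.76)/6.02⌉ = ⌈19.442⌉ = 20.
Step size = 0.638/1048576 V = 0.60844 µV.
σ_q = LSB/√12 = 0.60844 µV/3.4641 = 176 nV.

176 nV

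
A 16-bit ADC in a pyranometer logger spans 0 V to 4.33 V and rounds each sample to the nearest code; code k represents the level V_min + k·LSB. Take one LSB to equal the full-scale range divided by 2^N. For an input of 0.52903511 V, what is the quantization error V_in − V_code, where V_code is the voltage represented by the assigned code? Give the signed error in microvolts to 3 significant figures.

Span = 4.33 V. LSB = 4.33 V / 2^16 ≈ 66.07 µV.
Position in LSBs: (0.52903511 − (0)) × 65536/4.33 = 8007.1235; rounding gives k = 8007.
Reconstructed level: 0 + 8007 × 4.33/65536 V = 0.52902694702 V.
Error = V_in − V_code = 0.52903511 − (0.52902694702) = +8.16 µV.

+8.16 µV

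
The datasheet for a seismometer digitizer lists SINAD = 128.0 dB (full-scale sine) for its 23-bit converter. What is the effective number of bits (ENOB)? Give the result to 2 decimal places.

(128.0 − 1.76) / 6.02 = 126.24/6.02 = 20.9701 effective bits.

20.97 bits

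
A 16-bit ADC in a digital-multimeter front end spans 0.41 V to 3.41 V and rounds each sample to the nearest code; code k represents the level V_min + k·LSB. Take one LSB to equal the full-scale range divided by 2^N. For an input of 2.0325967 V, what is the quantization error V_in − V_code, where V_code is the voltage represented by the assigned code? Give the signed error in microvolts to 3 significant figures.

+7.59 µV

Full-scale range = 3.41 V − (0.41 V) = 3 V. LSB = 3 V / 2^16 ≈ 45.78 µV.
(V_in − V_min)/LSB = (2.0325967 − (0.41)) × 65536/3 = 35446.1658 → nearest code k = 35446.
V_code = 0.41 + (35446/65536) × 3 = 2.0325891113 V.
Error = V_in − V_code = 2.0325967 − (2.0325891113) = +7.59 µV.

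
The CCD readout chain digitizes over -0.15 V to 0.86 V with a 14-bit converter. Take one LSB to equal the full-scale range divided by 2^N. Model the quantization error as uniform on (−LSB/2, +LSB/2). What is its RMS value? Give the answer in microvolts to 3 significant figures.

17.8 µV

Span: 0.86 V − (-0.15 V) = 1.01 V.
LSB = 1.01 V ÷ 2^14 = 1.01/16384 V = 61.646 µV.
RMS of a uniform error over width LSB is LSB/√12 = 17.8 µV.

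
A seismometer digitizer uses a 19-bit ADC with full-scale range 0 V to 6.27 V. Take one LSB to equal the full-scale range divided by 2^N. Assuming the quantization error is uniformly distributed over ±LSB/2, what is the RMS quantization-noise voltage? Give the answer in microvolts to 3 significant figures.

Full-scale range = 6.27 V.
Step size = 6.27/524288 V = 11.959 µV.
RMS of a uniform error over width LSB is LSB/√12 = 3.45 µV.

3.45 µV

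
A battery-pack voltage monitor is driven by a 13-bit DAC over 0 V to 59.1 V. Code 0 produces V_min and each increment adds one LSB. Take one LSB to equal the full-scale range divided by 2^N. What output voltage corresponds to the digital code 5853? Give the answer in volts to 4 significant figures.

42.23 V

V_FS = 59.1 V. LSB = 59.1 V / 2^13.
V_out = V_min + code × LSB = 0 V + 5853 × 59.1 V / 8192
      = 0 V + 42.2256 V = 42.2256 V.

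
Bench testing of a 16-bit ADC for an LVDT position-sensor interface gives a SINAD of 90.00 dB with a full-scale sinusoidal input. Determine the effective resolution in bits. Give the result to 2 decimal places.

14.66 bits

ENOB = (SINAD − 1.76) / 6.02 = (90.00 − 1.76) / 6.02 = 88.24 / 6.02 = 14.6578.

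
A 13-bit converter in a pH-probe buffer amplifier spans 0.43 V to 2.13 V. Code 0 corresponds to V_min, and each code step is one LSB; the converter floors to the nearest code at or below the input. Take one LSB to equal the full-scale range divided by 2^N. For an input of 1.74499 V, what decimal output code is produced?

Full-scale range = 2.13 V − (0.43 V) = 1.7 V. LSB = 1.7 V / 2^13 ≈ 207.5 µV.
code = ⌊(V_in − V_min)/LSB⌋ = ⌊(V_in − V_min) × 2^13 / range⌋
     = ⌊(1.74499 − (0.43)) × 8192 / 1.7⌋ = ⌊1.31499 × 8192/1.7⌋
     = ⌊6336.705⌋ = 6336.

6336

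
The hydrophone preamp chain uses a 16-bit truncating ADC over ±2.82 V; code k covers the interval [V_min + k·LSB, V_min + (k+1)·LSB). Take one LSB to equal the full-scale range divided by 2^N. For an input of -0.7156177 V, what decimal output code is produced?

24452

Range = 2.82 − (-2.82) = 5.64 V. LSB = 5.64 V / 2^16 ≈ 86.06 µV.
code = ⌊(V_in − V_min)/LSB⌋ = ⌊(V_in − V_min) × 2^16 / range⌋
     = ⌊(-0.7156177 − (-2.82)) × 65536 / 5.64⌋ = ⌊2.1043823 × 65536/5.64⌋
     = ⌊24452.624⌋ = 24452.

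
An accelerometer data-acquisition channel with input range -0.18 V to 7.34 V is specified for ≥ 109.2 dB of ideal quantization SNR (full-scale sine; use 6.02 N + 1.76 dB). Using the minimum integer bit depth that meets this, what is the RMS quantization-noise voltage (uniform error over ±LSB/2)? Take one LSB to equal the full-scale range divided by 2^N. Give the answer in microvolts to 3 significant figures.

8.28 µV

Full-scale range = 7.34 V − (-0.18 V) = 7.52 V.
6.02 N + 1.76 ≥ 109.2 gives N ≥ 17.847, so the minimum integer is 18.
One LSB is 7.52 V / 262144 = 28.687 µV.
RMS noise = LSB/√12 = 8.28 µV.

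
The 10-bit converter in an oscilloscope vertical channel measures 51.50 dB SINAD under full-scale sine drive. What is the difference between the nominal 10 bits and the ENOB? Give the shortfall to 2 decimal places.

ENOB = (SINAD − 1.76)/6.02 = (51.50 − 1.76)/6.02 = 8.2625 bits.
10 − 8.2625 = 1.74 bits below nominal.

1.74 bits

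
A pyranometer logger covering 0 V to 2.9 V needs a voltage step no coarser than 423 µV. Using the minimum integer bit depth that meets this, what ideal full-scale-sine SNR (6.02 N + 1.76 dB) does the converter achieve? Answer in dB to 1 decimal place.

V_FS = 2.9 V.
Levels needed ≥ 2.9/423 µV = 6856. 2^13 = 8192 suffices, so N_min = 13.
Ideal SNR at N = 13: 6.02·13 + 1.76 = 80.0 dB.

80.0 dB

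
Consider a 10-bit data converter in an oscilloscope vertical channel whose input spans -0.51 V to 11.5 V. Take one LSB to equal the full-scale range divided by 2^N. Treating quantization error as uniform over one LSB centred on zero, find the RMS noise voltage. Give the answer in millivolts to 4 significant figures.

3.386 mV

Full-scale range = 11.5 V − (-0.51 V) = 12.01 V.
Step size = 12.01/1024 V = 11.7285 mV.
σ_q = LSB/√12 = 11.7285 mV/3.4641 = 3.386 mV.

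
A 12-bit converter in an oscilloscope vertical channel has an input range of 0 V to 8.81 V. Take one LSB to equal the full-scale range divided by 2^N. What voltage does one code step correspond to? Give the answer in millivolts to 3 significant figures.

2.15 mV

Span = 8.81 V.
2^12 = 4096 levels.
Step size = 8.81/4096 V = 2.15 mV.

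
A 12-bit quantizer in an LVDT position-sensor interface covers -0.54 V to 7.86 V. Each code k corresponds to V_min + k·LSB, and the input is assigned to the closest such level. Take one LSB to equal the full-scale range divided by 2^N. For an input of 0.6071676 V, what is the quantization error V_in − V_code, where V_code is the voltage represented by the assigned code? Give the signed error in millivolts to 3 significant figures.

Full-scale range = 7.86 V − (-0.54 V) = 8.4 V. LSB = 8.4 V / 2^12 ≈ 2.051 mV.
Position in LSBs: (0.6071676 − (-0.54)) × 4096/8.4 = 559.3808; rounding gives k = 559.
V_code = -0.54 + (559/4096) × 8.4 = 0.6063867188 V.
Error = V_in − V_code = 0.6071676 − (0.6063867188) = +0.781 mV.

+0.781 mV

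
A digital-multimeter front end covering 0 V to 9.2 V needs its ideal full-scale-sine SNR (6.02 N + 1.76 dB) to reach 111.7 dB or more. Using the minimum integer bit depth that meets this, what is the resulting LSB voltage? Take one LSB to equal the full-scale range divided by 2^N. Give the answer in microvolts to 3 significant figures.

Span = 9.2 V.
N ≥ (111.7 − 1.76)/6.02 = 18.262 → N_min = 19.
One LSB is 9.2 V / 524288 = 17.5 µV.

17.5 µV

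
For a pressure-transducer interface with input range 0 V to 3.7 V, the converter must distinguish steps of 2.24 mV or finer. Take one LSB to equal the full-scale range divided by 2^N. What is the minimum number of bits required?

Range is 3.7 V.
Need 2^N ≥ 3.7 V / 2.24 mV = 1652 → N_min = 11.

11 bits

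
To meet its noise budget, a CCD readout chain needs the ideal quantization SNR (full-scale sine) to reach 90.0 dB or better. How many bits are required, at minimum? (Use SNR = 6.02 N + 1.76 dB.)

15 bits

N ≥ (90.0 − 1.76)/6.02 = 14.658 → N_min = 15.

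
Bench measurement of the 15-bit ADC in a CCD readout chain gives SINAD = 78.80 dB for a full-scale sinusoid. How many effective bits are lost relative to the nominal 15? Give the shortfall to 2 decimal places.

2.20 bits

Effective bits = (78.80 − 1.76)/6.02 = 12.7973.
15 − 12.7973 = 2.20 bits below nominal.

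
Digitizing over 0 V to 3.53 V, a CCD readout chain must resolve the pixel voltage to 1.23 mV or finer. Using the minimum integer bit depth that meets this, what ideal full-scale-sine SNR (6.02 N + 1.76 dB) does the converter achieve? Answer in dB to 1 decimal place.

Range is 3.53 V.
Required number of levels: 3.53/1.23 mV = 2869.9; smallest N with 2^N ≥ that is 12.
6.02(12) + 1.76 = 74.00 dB.

74.0 dB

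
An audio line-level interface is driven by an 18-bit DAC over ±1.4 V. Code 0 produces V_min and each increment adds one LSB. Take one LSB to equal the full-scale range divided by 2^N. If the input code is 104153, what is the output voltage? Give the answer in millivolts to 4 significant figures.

Range = 1.4 − (-1.4) = 2.8 V. LSB = 2.8 V / 2^18.
V_out = -1.4 + 104153 × (2.8/262144) V
      = -1.4 V + 1.11247 V = -0.287526 V.

-287.5 mV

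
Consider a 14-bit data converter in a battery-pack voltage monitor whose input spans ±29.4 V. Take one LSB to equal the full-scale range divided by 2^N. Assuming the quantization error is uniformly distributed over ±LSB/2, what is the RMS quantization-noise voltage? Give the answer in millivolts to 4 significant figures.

1.036 mV

Full-scale range = 29.4 V − (-29.4 V) = 58.8 V.
LSB = 58.8 V / 2^14 = 3.58887 mV.
For a uniform distribution on [−LSB/2, +LSB/2], V_rms = LSB/√12 = 3.58887 mV/3.4641 = 1.036 mV.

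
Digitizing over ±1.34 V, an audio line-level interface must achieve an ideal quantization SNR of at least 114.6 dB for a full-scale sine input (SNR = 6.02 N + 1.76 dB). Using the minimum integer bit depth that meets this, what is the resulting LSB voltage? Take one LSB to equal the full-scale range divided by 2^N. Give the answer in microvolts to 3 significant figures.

Range = 1.34 − (-1.34) = 2.68 V.
Required N = ⌈(114.6 − 1.76)/6.02⌉ = ⌈18.744⌉ = 19.
One LSB is 2.68 V / 524288 = 5.11 µV.

5.11 µV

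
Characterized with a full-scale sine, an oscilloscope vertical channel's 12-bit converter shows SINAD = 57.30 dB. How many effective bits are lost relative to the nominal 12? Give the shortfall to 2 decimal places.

N_eff = (57.30 − 1.76)/6.02 = 9.2259 bits.
Shortfall = 12 − 9.2259 = 2.7741 bits.

2.77 bits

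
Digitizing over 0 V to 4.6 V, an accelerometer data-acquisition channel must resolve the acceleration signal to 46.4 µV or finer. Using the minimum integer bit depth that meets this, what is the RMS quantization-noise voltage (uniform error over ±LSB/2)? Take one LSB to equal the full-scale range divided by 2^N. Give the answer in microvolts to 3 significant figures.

Range is 4.6 V.
Required number of levels: 4.6/46.4 µV = 99138; smallest N with 2^N ≥ that is 17.
One LSB is 4.6 V / 131072 = 35.095 µV.
V_rms = LSB/√12 = 10.1 µV.

10.1 µV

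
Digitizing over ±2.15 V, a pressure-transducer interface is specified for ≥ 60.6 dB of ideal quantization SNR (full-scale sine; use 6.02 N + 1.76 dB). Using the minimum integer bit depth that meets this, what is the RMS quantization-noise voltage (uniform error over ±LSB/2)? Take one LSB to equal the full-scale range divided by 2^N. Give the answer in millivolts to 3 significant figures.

1.21 mV

Span: 2.15 V − (-2.15 V) = 4.3 V.
N ≥ (60.6 − 1.76)/6.02 = 9.774 → N_min = 10.
LSB = 4.3 V ÷ 2^10 = 4.3/1024 V = 4.1992 mV.
RMS noise = LSB/√12 = 1.21 mV.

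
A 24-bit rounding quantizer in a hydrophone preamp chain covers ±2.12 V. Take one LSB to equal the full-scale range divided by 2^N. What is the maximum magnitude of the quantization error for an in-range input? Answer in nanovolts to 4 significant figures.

Full-scale range = 2.12 V − (-2.12 V) = 4.24 V.
LSB = 4.24 V ÷ 2^24 = 4.24/16777216 V = 252.724 nV.
A rounding quantizer has |error| ≤ LSB/2 = 126.4 nV.

126.4 nV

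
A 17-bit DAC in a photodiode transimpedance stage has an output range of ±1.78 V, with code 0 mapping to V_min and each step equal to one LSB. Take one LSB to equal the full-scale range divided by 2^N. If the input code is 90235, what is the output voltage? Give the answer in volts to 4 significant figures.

0.6708 V

Full-scale range = 1.78 V − (-1.78 V) = 3.56 V. LSB = 3.56 V / 2^17.
V_out = V_min + code × LSB = -1.78 V + 90235 × 3.56 V / 131072
      = -1.78 V + 2.45084 V = 0.670841 V.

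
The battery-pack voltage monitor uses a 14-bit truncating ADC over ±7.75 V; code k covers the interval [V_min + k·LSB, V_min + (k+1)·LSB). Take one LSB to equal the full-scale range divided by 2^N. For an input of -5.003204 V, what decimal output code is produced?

The full-scale span is 7.75 − (-7.75) = 15.5 V. LSB = 15.5 V / 2^14 ≈ 0.9460 mV.
(V_in − V_min) × 2^14/range = (-5.003204 − (-7.75)) × 16384/15.5 = 2903.452.
Floor → code = 2903.

2903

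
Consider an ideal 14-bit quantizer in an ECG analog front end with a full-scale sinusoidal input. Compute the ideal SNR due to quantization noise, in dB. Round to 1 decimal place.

86.0 dB

For an ideal N-bit converter with full-scale sine input, SNR = 6.02 N + 1.76 dB. SNR = 6.02 × 14 + 1.76 = 84.28 + 1.76 = 86.04 dB.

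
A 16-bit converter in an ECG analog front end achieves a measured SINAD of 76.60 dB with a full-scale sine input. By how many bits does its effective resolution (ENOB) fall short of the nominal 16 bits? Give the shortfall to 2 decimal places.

ENOB = (SINAD − 1.76)/6.02 = (76.60 − 1.76)/6.02 = 12.4319 bits.
Shortfall = 16 − 12.4319 = 3.5681 bits.

3.57 bits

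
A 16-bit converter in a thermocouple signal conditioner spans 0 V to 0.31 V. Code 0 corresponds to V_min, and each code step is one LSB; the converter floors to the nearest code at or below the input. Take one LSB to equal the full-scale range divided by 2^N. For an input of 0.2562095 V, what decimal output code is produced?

Span = 0.31 V. LSB = 0.31 V / 2^16 ≈ 4.730 µV.
V_in − V_min = 0.2562095 − (0) = 0.2562095 V.
Divide by LSB: 0.2562095 × 65536/0.31 = 54164.3413.
Truncating gives code 54164.

54164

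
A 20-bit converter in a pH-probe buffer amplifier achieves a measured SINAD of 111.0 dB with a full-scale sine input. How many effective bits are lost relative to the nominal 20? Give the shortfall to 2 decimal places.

N_eff = (111.0 − 1.76)/6.02 = 18.1462 bits.
Lost resolution: 20 − 18.1462 = 1.8538 bits.

1.85 bits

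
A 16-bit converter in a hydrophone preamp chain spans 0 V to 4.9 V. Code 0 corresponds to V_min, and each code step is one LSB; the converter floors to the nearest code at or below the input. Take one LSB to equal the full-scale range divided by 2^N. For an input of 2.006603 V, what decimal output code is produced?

Range is 4.9 V. LSB = 4.9 V / 2^16 ≈ 74.77 µV.
V_in − V_min = 2.006603 − (0) = 2.006603 V.
Divide by LSB: 2.006603 × 65536/4.9 = 26837.7009.
Truncating gives code 26837.

26837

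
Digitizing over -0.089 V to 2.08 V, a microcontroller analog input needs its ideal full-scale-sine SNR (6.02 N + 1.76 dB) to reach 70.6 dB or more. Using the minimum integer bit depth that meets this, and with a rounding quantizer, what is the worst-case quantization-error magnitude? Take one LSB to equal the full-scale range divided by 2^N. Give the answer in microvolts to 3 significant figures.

The full-scale span is 2.08 − (-0.089) = 2.169 V.
6.02 N + 1.76 ≥ 70.6 gives N ≥ 11.435, so the minimum integer is 12.
LSB = 2.169 V / 2^12 = 0.52954 mV.
|e|_max = LSB/2 = 265 µV.

265 µV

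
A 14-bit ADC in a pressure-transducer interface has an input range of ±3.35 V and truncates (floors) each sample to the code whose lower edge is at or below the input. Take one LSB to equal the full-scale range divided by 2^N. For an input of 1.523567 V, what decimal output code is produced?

11917

The full-scale span is 3.35 − (-3.35) = 6.7 V. LSB = 6.7 V / 2^14 ≈ 408.9 µV.
(V_in − V_min) × 2^14/range = (1.523567 − (-3.35)) × 16384/6.7 = 11917.690.
Floor → code = 11917.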